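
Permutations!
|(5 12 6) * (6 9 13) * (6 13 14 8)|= |(5 12 9 14 8 6)|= 6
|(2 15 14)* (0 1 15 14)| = |(0 1 15)(2 14)| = 6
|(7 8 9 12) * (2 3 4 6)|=|(2 3 4 6)(7 8 9 12)|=4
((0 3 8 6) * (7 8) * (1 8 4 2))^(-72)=(8)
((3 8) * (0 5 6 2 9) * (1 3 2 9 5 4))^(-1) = ((0 4 1 3 8 2 5 6 9))^(-1) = (0 9 6 5 2 8 3 1 4)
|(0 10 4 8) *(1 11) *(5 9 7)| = |(0 10 4 8)(1 11)(5 9 7)| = 12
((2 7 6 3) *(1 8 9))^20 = (1 9 8) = ((1 8 9)(2 7 6 3))^20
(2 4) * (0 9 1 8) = (0 9 1 8)(2 4) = [9, 8, 4, 3, 2, 5, 6, 7, 0, 1]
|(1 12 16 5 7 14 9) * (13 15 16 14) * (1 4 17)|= 30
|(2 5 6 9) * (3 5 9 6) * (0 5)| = |(0 5 3)(2 9)| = 6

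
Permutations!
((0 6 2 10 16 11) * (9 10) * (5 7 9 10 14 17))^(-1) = ((0 6 2 10 16 11)(5 7 9 14 17))^(-1) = (0 11 16 10 2 6)(5 17 14 9 7)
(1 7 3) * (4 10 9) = (1 7 3)(4 10 9) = [0, 7, 2, 1, 10, 5, 6, 3, 8, 4, 9]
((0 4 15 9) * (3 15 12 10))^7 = (15)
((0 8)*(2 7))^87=(0 8)(2 7)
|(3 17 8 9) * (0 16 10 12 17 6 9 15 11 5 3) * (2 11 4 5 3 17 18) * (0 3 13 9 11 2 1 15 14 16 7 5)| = |(0 7 5 17 8 14 16 10 12 18 1 15 4)(3 6 11 13 9)| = 65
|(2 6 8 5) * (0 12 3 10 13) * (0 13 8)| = 8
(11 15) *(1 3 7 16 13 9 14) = (1 3 7 16 13 9 14)(11 15) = [0, 3, 2, 7, 4, 5, 6, 16, 8, 14, 10, 15, 12, 9, 1, 11, 13]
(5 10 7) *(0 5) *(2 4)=(0 5 10 7)(2 4)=[5, 1, 4, 3, 2, 10, 6, 0, 8, 9, 7]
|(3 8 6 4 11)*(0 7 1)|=|(0 7 1)(3 8 6 4 11)|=15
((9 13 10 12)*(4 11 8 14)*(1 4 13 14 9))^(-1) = (1 12 10 13 14 9 8 11 4)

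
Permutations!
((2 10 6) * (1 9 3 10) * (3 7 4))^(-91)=((1 9 7 4 3 10 6 2))^(-91)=(1 10 7 2 3 9 6 4)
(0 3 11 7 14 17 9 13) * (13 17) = (0 3 11 7 14 13)(9 17) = [3, 1, 2, 11, 4, 5, 6, 14, 8, 17, 10, 7, 12, 0, 13, 15, 16, 9]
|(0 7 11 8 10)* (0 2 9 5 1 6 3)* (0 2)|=|(0 7 11 8 10)(1 6 3 2 9 5)|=30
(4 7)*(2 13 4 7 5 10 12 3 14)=[0, 1, 13, 14, 5, 10, 6, 7, 8, 9, 12, 11, 3, 4, 2]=(2 13 4 5 10 12 3 14)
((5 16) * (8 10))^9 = ((5 16)(8 10))^9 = (5 16)(8 10)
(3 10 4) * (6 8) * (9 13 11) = [0, 1, 2, 10, 3, 5, 8, 7, 6, 13, 4, 9, 12, 11] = (3 10 4)(6 8)(9 13 11)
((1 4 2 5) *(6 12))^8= ((1 4 2 5)(6 12))^8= (12)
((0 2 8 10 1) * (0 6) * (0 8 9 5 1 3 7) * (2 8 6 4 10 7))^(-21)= ((0 8 7)(1 4 10 3 2 9 5))^(-21)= (10)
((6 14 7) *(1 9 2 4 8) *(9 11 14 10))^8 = (1 4 9 6 14)(2 10 7 11 8)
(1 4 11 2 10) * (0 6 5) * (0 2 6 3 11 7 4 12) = [3, 12, 10, 11, 7, 2, 5, 4, 8, 9, 1, 6, 0] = (0 3 11 6 5 2 10 1 12)(4 7)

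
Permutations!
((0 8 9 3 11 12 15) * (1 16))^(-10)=((0 8 9 3 11 12 15)(1 16))^(-10)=(16)(0 11 8 12 9 15 3)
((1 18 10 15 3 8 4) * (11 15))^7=(1 4 8 3 15 11 10 18)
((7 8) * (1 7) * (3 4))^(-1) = (1 8 7)(3 4)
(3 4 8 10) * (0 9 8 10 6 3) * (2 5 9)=(0 2 5 9 8 6 3 4 10)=[2, 1, 5, 4, 10, 9, 3, 7, 6, 8, 0]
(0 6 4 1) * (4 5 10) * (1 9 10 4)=(0 6 5 4 9 10 1)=[6, 0, 2, 3, 9, 4, 5, 7, 8, 10, 1]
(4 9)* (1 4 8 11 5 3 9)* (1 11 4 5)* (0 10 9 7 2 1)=(0 10 9 8 4 11)(1 5 3 7 2)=[10, 5, 1, 7, 11, 3, 6, 2, 4, 8, 9, 0]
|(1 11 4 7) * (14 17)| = 4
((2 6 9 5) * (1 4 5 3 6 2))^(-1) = ((1 4 5)(3 6 9))^(-1) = (1 5 4)(3 9 6)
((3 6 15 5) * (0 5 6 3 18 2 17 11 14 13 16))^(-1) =(0 16 13 14 11 17 2 18 5)(6 15)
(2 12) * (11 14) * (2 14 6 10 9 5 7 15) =[0, 1, 12, 3, 4, 7, 10, 15, 8, 5, 9, 6, 14, 13, 11, 2] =(2 12 14 11 6 10 9 5 7 15)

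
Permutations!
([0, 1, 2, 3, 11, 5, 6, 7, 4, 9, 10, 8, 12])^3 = (12)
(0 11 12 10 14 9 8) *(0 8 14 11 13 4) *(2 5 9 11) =(0 13 4)(2 5 9 14 11 12 10) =[13, 1, 5, 3, 0, 9, 6, 7, 8, 14, 2, 12, 10, 4, 11]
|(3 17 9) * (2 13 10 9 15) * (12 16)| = 14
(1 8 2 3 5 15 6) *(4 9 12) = (1 8 2 3 5 15 6)(4 9 12) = [0, 8, 3, 5, 9, 15, 1, 7, 2, 12, 10, 11, 4, 13, 14, 6]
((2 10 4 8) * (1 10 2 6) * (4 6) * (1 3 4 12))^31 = (1 3 12 6 8 10 4)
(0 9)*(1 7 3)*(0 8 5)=(0 9 8 5)(1 7 3)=[9, 7, 2, 1, 4, 0, 6, 3, 5, 8]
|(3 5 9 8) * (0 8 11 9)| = 4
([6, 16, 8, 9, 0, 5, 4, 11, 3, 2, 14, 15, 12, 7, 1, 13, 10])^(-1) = [4, 14, 9, 8, 6, 5, 0, 13, 2, 3, 16, 7, 12, 15, 10, 11, 1]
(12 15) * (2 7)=(2 7)(12 15)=[0, 1, 7, 3, 4, 5, 6, 2, 8, 9, 10, 11, 15, 13, 14, 12]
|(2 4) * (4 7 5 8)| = |(2 7 5 8 4)| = 5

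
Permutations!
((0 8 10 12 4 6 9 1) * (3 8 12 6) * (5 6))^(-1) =((0 12 4 3 8 10 5 6 9 1))^(-1) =(0 1 9 6 5 10 8 3 4 12)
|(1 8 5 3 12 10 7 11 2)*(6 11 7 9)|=|(1 8 5 3 12 10 9 6 11 2)|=10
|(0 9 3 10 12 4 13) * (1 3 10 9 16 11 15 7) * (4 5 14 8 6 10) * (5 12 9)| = 15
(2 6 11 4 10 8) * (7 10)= (2 6 11 4 7 10 8)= [0, 1, 6, 3, 7, 5, 11, 10, 2, 9, 8, 4]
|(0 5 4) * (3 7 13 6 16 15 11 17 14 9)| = 30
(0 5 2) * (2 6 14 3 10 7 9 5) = (0 2)(3 10 7 9 5 6 14) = [2, 1, 0, 10, 4, 6, 14, 9, 8, 5, 7, 11, 12, 13, 3]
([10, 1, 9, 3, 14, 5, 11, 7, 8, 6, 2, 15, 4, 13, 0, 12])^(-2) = (0 4 15 6 2)(9 10 14 12 11)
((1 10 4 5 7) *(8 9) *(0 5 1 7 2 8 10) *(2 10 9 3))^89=(0 1 4 10 5)(2 3 8)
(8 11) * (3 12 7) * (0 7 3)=(0 7)(3 12)(8 11)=[7, 1, 2, 12, 4, 5, 6, 0, 11, 9, 10, 8, 3]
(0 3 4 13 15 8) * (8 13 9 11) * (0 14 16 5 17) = [3, 1, 2, 4, 9, 17, 6, 7, 14, 11, 10, 8, 12, 15, 16, 13, 5, 0] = (0 3 4 9 11 8 14 16 5 17)(13 15)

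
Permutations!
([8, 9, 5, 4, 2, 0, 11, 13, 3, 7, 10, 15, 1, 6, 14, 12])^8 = (15)(0 3 2)(4 5 8)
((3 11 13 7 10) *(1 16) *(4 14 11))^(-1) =(1 16)(3 10 7 13 11 14 4)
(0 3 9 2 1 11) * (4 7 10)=(0 3 9 2 1 11)(4 7 10)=[3, 11, 1, 9, 7, 5, 6, 10, 8, 2, 4, 0]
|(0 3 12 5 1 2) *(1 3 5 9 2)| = 6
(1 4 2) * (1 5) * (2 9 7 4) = (1 2 5)(4 9 7) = [0, 2, 5, 3, 9, 1, 6, 4, 8, 7]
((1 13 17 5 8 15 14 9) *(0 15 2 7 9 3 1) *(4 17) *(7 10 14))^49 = (0 15 7 9)(1 3 14 10 2 8 5 17 4 13)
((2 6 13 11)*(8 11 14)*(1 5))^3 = ((1 5)(2 6 13 14 8 11))^3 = (1 5)(2 14)(6 8)(11 13)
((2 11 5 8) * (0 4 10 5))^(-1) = (0 11 2 8 5 10 4)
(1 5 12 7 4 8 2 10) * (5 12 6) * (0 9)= (0 9)(1 12 7 4 8 2 10)(5 6)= [9, 12, 10, 3, 8, 6, 5, 4, 2, 0, 1, 11, 7]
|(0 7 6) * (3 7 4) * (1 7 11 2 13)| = 9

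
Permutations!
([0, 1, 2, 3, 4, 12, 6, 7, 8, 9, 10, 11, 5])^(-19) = (5 12)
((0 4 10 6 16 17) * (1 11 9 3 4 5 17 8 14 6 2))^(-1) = (0 17 5)(1 2 10 4 3 9 11)(6 14 8 16) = ((0 5 17)(1 11 9 3 4 10 2)(6 16 8 14))^(-1)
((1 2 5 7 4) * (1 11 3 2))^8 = (2 7 11)(3 5 4)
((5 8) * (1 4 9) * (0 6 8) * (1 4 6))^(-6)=(9)(0 5 8 6 1)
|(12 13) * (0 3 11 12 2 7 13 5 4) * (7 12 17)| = 10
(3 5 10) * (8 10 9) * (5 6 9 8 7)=[0, 1, 2, 6, 4, 8, 9, 5, 10, 7, 3]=(3 6 9 7 5 8 10)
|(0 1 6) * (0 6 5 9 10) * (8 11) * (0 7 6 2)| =8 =|(0 1 5 9 10 7 6 2)(8 11)|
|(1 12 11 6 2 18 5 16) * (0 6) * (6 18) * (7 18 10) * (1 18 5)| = |(0 10 7 5 16 18 1 12 11)(2 6)| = 18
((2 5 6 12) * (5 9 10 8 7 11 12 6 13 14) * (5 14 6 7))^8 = ((14)(2 9 10 8 5 13 6 7 11 12))^8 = (14)(2 11 6 5 10)(7 13 8 9 12)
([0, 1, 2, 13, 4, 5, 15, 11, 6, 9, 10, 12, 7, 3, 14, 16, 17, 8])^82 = [0, 1, 2, 3, 4, 5, 16, 11, 15, 9, 10, 12, 7, 13, 14, 17, 8, 6]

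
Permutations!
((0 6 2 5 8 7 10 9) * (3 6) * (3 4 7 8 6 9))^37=((0 4 7 10 3 9)(2 5 6))^37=(0 4 7 10 3 9)(2 5 6)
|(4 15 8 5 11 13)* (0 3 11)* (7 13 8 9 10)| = |(0 3 11 8 5)(4 15 9 10 7 13)| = 30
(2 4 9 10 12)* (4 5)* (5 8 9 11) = (2 8 9 10 12)(4 11 5) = [0, 1, 8, 3, 11, 4, 6, 7, 9, 10, 12, 5, 2]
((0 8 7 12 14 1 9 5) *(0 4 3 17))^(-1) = (0 17 3 4 5 9 1 14 12 7 8)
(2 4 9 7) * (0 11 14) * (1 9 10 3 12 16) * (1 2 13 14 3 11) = (0 1 9 7 13 14)(2 4 10 11 3 12 16) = [1, 9, 4, 12, 10, 5, 6, 13, 8, 7, 11, 3, 16, 14, 0, 15, 2]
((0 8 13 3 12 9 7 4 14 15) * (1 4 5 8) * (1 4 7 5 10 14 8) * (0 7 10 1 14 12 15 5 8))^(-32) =(1 8 7 9 15 12 3 10 13)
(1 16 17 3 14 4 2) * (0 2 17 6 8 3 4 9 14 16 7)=(0 2 1 7)(3 16 6 8)(4 17)(9 14)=[2, 7, 1, 16, 17, 5, 8, 0, 3, 14, 10, 11, 12, 13, 9, 15, 6, 4]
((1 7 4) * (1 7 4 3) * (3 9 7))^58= (9)(1 4 3)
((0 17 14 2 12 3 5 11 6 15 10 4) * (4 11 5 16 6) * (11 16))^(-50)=((0 17 14 2 12 3 11 4)(6 15 10 16))^(-50)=(0 11 12 14)(2 17 4 3)(6 10)(15 16)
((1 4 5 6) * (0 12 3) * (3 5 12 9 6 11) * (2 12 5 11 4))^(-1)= (0 3 11 12 2 1 6 9)(4 5)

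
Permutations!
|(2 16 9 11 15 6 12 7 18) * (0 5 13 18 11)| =35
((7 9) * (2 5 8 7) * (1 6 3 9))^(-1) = (1 7 8 5 2 9 3 6)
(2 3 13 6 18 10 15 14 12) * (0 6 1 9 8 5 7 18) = (0 6)(1 9 8 5 7 18 10 15 14 12 2 3 13) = [6, 9, 3, 13, 4, 7, 0, 18, 5, 8, 15, 11, 2, 1, 12, 14, 16, 17, 10]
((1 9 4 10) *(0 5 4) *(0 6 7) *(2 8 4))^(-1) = ((0 5 2 8 4 10 1 9 6 7))^(-1) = (0 7 6 9 1 10 4 8 2 5)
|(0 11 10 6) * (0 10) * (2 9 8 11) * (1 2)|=|(0 1 2 9 8 11)(6 10)|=6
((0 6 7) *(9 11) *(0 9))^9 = ((0 6 7 9 11))^9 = (0 11 9 7 6)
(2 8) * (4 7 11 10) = (2 8)(4 7 11 10) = [0, 1, 8, 3, 7, 5, 6, 11, 2, 9, 4, 10]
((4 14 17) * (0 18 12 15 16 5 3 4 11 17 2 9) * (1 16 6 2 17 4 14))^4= (0 6 18 2 12 9 15)(1 14)(3 4)(5 11)(16 17)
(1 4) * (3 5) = (1 4)(3 5) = [0, 4, 2, 5, 1, 3]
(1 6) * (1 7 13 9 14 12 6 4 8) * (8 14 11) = (1 4 14 12 6 7 13 9 11 8) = [0, 4, 2, 3, 14, 5, 7, 13, 1, 11, 10, 8, 6, 9, 12]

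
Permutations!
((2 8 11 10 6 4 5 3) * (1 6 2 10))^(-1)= (1 11 8 2 10 3 5 4 6)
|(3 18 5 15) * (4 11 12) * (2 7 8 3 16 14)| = 9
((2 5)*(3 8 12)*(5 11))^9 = (12) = ((2 11 5)(3 8 12))^9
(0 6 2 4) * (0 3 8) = [6, 1, 4, 8, 3, 5, 2, 7, 0] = (0 6 2 4 3 8)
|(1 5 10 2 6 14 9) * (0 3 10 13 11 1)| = |(0 3 10 2 6 14 9)(1 5 13 11)| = 28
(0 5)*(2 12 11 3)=(0 5)(2 12 11 3)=[5, 1, 12, 2, 4, 0, 6, 7, 8, 9, 10, 3, 11]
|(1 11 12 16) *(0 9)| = 4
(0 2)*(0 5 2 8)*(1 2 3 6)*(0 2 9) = [8, 9, 5, 6, 4, 3, 1, 7, 2, 0] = (0 8 2 5 3 6 1 9)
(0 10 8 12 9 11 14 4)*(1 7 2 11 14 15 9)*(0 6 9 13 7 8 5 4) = [10, 8, 11, 3, 6, 4, 9, 2, 12, 14, 5, 15, 1, 7, 0, 13] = (0 10 5 4 6 9 14)(1 8 12)(2 11 15 13 7)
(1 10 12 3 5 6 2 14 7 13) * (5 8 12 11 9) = (1 10 11 9 5 6 2 14 7 13)(3 8 12) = [0, 10, 14, 8, 4, 6, 2, 13, 12, 5, 11, 9, 3, 1, 7]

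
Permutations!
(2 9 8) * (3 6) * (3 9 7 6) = (2 7 6 9 8) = [0, 1, 7, 3, 4, 5, 9, 6, 2, 8]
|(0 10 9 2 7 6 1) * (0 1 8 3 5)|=|(0 10 9 2 7 6 8 3 5)|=9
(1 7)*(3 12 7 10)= (1 10 3 12 7)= [0, 10, 2, 12, 4, 5, 6, 1, 8, 9, 3, 11, 7]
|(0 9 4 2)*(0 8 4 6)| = |(0 9 6)(2 8 4)| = 3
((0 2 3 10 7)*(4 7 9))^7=((0 2 3 10 9 4 7))^7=(10)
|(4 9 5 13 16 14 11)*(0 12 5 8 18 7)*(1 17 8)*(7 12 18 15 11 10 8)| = 16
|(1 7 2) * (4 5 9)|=|(1 7 2)(4 5 9)|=3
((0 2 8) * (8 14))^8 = (14)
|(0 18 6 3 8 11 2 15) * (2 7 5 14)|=|(0 18 6 3 8 11 7 5 14 2 15)|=11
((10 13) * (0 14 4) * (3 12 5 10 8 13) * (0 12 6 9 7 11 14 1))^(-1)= ((0 1)(3 6 9 7 11 14 4 12 5 10)(8 13))^(-1)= (0 1)(3 10 5 12 4 14 11 7 9 6)(8 13)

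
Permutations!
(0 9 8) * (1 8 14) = [9, 8, 2, 3, 4, 5, 6, 7, 0, 14, 10, 11, 12, 13, 1] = (0 9 14 1 8)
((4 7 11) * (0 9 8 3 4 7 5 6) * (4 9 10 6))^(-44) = (11)(0 10 6)(3 9 8)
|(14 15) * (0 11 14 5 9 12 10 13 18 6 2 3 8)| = 14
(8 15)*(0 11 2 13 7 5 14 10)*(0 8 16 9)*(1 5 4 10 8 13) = (0 11 2 1 5 14 8 15 16 9)(4 10 13 7) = [11, 5, 1, 3, 10, 14, 6, 4, 15, 0, 13, 2, 12, 7, 8, 16, 9]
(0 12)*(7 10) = (0 12)(7 10) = [12, 1, 2, 3, 4, 5, 6, 10, 8, 9, 7, 11, 0]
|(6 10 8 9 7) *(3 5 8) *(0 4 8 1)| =|(0 4 8 9 7 6 10 3 5 1)| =10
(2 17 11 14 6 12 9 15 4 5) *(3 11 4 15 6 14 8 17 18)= [0, 1, 18, 11, 5, 2, 12, 7, 17, 6, 10, 8, 9, 13, 14, 15, 16, 4, 3]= (2 18 3 11 8 17 4 5)(6 12 9)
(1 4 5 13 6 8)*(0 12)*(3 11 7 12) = [3, 4, 2, 11, 5, 13, 8, 12, 1, 9, 10, 7, 0, 6] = (0 3 11 7 12)(1 4 5 13 6 8)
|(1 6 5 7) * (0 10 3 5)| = 7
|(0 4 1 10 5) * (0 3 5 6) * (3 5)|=|(0 4 1 10 6)|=5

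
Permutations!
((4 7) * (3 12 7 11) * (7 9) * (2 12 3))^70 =(2 4 9)(7 12 11)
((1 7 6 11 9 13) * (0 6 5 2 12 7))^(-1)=((0 6 11 9 13 1)(2 12 7 5))^(-1)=(0 1 13 9 11 6)(2 5 7 12)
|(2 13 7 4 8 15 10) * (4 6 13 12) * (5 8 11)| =|(2 12 4 11 5 8 15 10)(6 13 7)| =24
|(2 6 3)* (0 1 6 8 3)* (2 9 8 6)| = |(0 1 2 6)(3 9 8)| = 12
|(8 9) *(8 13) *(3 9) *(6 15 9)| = 6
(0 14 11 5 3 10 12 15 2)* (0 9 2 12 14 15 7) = (0 15 12 7)(2 9)(3 10 14 11 5) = [15, 1, 9, 10, 4, 3, 6, 0, 8, 2, 14, 5, 7, 13, 11, 12]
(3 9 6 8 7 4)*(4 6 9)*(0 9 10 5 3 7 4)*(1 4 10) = [9, 4, 2, 0, 7, 3, 8, 6, 10, 1, 5] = (0 9 1 4 7 6 8 10 5 3)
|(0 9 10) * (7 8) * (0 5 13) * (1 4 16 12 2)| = 10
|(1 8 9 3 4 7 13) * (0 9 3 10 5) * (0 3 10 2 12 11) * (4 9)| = |(0 4 7 13 1 8 10 5 3 9 2 12 11)| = 13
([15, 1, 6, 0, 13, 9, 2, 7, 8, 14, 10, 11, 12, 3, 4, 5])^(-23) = [15, 1, 6, 0, 13, 9, 2, 7, 8, 14, 10, 11, 12, 3, 4, 5]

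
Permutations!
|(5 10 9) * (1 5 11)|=5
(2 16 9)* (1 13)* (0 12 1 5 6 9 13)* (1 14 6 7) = (0 12 14 6 9 2 16 13 5 7 1) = [12, 0, 16, 3, 4, 7, 9, 1, 8, 2, 10, 11, 14, 5, 6, 15, 13]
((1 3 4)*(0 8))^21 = ((0 8)(1 3 4))^21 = (0 8)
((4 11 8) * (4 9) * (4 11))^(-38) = ((8 9 11))^(-38) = (8 9 11)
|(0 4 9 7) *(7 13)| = |(0 4 9 13 7)| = 5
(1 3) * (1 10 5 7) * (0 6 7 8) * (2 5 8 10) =(0 6 7 1 3 2 5 10 8) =[6, 3, 5, 2, 4, 10, 7, 1, 0, 9, 8]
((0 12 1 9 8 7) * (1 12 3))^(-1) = (12)(0 7 8 9 1 3)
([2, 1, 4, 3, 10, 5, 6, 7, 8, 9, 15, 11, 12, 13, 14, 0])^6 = (0 2 4 10 15)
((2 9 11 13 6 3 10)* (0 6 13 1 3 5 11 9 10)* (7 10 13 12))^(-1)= (0 3 1 11 5 6)(2 10 7 12 13)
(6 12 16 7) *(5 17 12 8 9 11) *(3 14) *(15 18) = (3 14)(5 17 12 16 7 6 8 9 11)(15 18) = [0, 1, 2, 14, 4, 17, 8, 6, 9, 11, 10, 5, 16, 13, 3, 18, 7, 12, 15]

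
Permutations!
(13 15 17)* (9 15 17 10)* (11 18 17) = (9 15 10)(11 18 17 13) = [0, 1, 2, 3, 4, 5, 6, 7, 8, 15, 9, 18, 12, 11, 14, 10, 16, 13, 17]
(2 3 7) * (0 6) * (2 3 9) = (0 6)(2 9)(3 7) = [6, 1, 9, 7, 4, 5, 0, 3, 8, 2]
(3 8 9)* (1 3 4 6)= (1 3 8 9 4 6)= [0, 3, 2, 8, 6, 5, 1, 7, 9, 4]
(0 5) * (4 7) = (0 5)(4 7) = [5, 1, 2, 3, 7, 0, 6, 4]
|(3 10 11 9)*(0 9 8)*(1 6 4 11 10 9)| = 6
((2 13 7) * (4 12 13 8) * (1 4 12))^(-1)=((1 4)(2 8 12 13 7))^(-1)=(1 4)(2 7 13 12 8)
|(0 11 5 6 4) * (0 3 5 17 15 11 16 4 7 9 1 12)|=30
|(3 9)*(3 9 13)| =2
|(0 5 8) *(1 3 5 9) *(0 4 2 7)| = |(0 9 1 3 5 8 4 2 7)| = 9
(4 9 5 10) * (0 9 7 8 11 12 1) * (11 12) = (0 9 5 10 4 7 8 12 1) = [9, 0, 2, 3, 7, 10, 6, 8, 12, 5, 4, 11, 1]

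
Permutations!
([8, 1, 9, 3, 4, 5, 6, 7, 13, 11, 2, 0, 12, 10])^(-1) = [11, 1, 10, 3, 4, 5, 6, 7, 0, 2, 13, 9, 12, 8]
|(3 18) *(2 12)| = 2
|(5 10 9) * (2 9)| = 4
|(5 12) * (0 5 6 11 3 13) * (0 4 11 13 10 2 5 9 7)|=|(0 9 7)(2 5 12 6 13 4 11 3 10)|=9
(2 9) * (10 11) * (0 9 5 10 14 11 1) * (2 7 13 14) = (0 9 7 13 14 11 2 5 10 1) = [9, 0, 5, 3, 4, 10, 6, 13, 8, 7, 1, 2, 12, 14, 11]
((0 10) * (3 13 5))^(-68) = (3 13 5)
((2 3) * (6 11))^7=((2 3)(6 11))^7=(2 3)(6 11)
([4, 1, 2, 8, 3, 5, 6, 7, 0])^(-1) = [8, 1, 2, 4, 0, 5, 6, 7, 3]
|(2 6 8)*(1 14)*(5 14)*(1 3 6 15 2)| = |(1 5 14 3 6 8)(2 15)| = 6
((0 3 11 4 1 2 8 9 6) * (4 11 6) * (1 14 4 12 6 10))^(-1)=(0 6 12 9 8 2 1 10 3)(4 14)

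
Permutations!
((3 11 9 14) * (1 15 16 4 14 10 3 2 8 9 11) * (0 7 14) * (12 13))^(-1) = (0 4 16 15 1 3 10 9 8 2 14 7)(12 13)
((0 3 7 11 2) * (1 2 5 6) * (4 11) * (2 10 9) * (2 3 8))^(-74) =(0 8 2)(1 5 4 3 10 6 11 7 9) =((0 8 2)(1 10 9 3 7 4 11 5 6))^(-74)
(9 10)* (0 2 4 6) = (0 2 4 6)(9 10) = [2, 1, 4, 3, 6, 5, 0, 7, 8, 10, 9]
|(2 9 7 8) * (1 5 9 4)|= 7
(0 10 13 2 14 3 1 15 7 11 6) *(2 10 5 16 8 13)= (0 5 16 8 13 10 2 14 3 1 15 7 11 6)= [5, 15, 14, 1, 4, 16, 0, 11, 13, 9, 2, 6, 12, 10, 3, 7, 8]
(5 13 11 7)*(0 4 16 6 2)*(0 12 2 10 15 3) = (0 4 16 6 10 15 3)(2 12)(5 13 11 7) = [4, 1, 12, 0, 16, 13, 10, 5, 8, 9, 15, 7, 2, 11, 14, 3, 6]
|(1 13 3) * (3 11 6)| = 5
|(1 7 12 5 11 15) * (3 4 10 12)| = |(1 7 3 4 10 12 5 11 15)| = 9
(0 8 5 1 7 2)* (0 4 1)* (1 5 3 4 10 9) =(0 8 3 4 5)(1 7 2 10 9) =[8, 7, 10, 4, 5, 0, 6, 2, 3, 1, 9]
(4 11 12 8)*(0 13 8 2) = [13, 1, 0, 3, 11, 5, 6, 7, 4, 9, 10, 12, 2, 8] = (0 13 8 4 11 12 2)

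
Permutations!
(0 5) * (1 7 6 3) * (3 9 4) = (0 5)(1 7 6 9 4 3) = [5, 7, 2, 1, 3, 0, 9, 6, 8, 4]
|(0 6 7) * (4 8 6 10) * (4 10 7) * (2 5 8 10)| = |(0 7)(2 5 8 6 4 10)| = 6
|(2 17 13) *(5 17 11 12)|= |(2 11 12 5 17 13)|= 6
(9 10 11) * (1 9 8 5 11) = (1 9 10)(5 11 8) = [0, 9, 2, 3, 4, 11, 6, 7, 5, 10, 1, 8]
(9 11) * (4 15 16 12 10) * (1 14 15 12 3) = [0, 14, 2, 1, 12, 5, 6, 7, 8, 11, 4, 9, 10, 13, 15, 16, 3] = (1 14 15 16 3)(4 12 10)(9 11)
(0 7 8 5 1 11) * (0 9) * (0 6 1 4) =(0 7 8 5 4)(1 11 9 6) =[7, 11, 2, 3, 0, 4, 1, 8, 5, 6, 10, 9]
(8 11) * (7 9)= (7 9)(8 11)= [0, 1, 2, 3, 4, 5, 6, 9, 11, 7, 10, 8]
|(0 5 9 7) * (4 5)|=5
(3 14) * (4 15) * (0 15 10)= (0 15 4 10)(3 14)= [15, 1, 2, 14, 10, 5, 6, 7, 8, 9, 0, 11, 12, 13, 3, 4]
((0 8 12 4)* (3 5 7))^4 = (12)(3 5 7)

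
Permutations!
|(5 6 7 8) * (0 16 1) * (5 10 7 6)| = |(0 16 1)(7 8 10)| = 3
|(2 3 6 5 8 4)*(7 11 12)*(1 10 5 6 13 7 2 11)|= 11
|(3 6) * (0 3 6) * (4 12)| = 2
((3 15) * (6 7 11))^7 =(3 15)(6 7 11)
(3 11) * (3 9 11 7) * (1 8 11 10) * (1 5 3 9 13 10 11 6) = (1 8 6)(3 7 9 11 13 10 5) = [0, 8, 2, 7, 4, 3, 1, 9, 6, 11, 5, 13, 12, 10]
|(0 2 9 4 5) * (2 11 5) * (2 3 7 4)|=6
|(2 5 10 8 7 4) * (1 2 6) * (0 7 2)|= 20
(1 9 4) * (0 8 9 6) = (0 8 9 4 1 6) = [8, 6, 2, 3, 1, 5, 0, 7, 9, 4]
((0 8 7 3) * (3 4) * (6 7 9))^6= ((0 8 9 6 7 4 3))^6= (0 3 4 7 6 9 8)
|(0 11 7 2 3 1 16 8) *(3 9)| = 9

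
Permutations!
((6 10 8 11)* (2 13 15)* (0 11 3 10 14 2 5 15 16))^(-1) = (0 16 13 2 14 6 11)(3 8 10)(5 15)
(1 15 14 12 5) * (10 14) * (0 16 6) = [16, 15, 2, 3, 4, 1, 0, 7, 8, 9, 14, 11, 5, 13, 12, 10, 6] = (0 16 6)(1 15 10 14 12 5)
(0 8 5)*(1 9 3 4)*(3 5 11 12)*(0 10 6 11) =[8, 9, 2, 4, 1, 10, 11, 7, 0, 5, 6, 12, 3] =(0 8)(1 9 5 10 6 11 12 3 4)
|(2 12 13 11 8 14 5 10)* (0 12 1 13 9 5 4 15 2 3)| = |(0 12 9 5 10 3)(1 13 11 8 14 4 15 2)| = 24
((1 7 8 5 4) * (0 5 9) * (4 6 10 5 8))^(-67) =(0 9 8)(1 4 7)(5 10 6)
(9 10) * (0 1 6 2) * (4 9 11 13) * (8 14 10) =(0 1 6 2)(4 9 8 14 10 11 13) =[1, 6, 0, 3, 9, 5, 2, 7, 14, 8, 11, 13, 12, 4, 10]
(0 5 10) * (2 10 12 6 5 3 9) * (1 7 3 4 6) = (0 4 6 5 12 1 7 3 9 2 10) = [4, 7, 10, 9, 6, 12, 5, 3, 8, 2, 0, 11, 1]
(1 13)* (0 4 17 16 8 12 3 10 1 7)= (0 4 17 16 8 12 3 10 1 13 7)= [4, 13, 2, 10, 17, 5, 6, 0, 12, 9, 1, 11, 3, 7, 14, 15, 8, 16]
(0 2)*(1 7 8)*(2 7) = (0 7 8 1 2) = [7, 2, 0, 3, 4, 5, 6, 8, 1]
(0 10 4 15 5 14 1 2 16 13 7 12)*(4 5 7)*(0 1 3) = (0 10 5 14 3)(1 2 16 13 4 15 7 12) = [10, 2, 16, 0, 15, 14, 6, 12, 8, 9, 5, 11, 1, 4, 3, 7, 13]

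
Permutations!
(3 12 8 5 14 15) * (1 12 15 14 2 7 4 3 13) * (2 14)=(1 12 8 5 14 2 7 4 3 15 13)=[0, 12, 7, 15, 3, 14, 6, 4, 5, 9, 10, 11, 8, 1, 2, 13]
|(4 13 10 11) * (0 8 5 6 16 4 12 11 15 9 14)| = 22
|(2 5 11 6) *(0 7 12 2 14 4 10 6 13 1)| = 8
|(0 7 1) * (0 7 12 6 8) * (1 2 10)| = 4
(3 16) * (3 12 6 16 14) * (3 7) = [0, 1, 2, 14, 4, 5, 16, 3, 8, 9, 10, 11, 6, 13, 7, 15, 12] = (3 14 7)(6 16 12)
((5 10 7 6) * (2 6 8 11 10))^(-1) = (2 5 6)(7 10 11 8)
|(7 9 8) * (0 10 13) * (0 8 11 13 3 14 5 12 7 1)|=|(0 10 3 14 5 12 7 9 11 13 8 1)|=12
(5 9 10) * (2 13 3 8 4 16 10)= [0, 1, 13, 8, 16, 9, 6, 7, 4, 2, 5, 11, 12, 3, 14, 15, 10]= (2 13 3 8 4 16 10 5 9)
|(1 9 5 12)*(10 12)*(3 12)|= |(1 9 5 10 3 12)|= 6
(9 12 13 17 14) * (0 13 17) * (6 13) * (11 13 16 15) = (0 6 16 15 11 13)(9 12 17 14) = [6, 1, 2, 3, 4, 5, 16, 7, 8, 12, 10, 13, 17, 0, 9, 11, 15, 14]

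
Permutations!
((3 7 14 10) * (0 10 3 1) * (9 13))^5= ((0 10 1)(3 7 14)(9 13))^5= (0 1 10)(3 14 7)(9 13)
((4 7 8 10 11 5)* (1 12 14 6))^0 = ((1 12 14 6)(4 7 8 10 11 5))^0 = (14)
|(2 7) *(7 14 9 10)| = |(2 14 9 10 7)| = 5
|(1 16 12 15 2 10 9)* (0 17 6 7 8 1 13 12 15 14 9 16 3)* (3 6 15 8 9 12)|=26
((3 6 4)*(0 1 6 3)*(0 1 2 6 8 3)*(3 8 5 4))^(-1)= (8)(0 3 6 2)(1 4 5)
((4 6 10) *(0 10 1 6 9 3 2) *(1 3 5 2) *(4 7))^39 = (0 9 10 5 7 2 4)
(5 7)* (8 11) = (5 7)(8 11) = [0, 1, 2, 3, 4, 7, 6, 5, 11, 9, 10, 8]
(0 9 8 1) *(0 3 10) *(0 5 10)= (0 9 8 1 3)(5 10)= [9, 3, 2, 0, 4, 10, 6, 7, 1, 8, 5]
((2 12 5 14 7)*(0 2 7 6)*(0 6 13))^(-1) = ((0 2 12 5 14 13))^(-1) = (0 13 14 5 12 2)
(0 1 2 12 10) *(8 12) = [1, 2, 8, 3, 4, 5, 6, 7, 12, 9, 0, 11, 10] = (0 1 2 8 12 10)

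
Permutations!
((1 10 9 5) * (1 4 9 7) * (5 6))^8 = ((1 10 7)(4 9 6 5))^8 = (1 7 10)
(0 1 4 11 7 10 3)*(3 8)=[1, 4, 2, 0, 11, 5, 6, 10, 3, 9, 8, 7]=(0 1 4 11 7 10 8 3)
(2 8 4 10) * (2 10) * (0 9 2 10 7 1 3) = (0 9 2 8 4 10 7 1 3) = [9, 3, 8, 0, 10, 5, 6, 1, 4, 2, 7]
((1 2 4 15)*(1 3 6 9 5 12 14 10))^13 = (1 4 3 9 12 10 2 15 6 5 14)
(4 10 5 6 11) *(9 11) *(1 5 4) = (1 5 6 9 11)(4 10) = [0, 5, 2, 3, 10, 6, 9, 7, 8, 11, 4, 1]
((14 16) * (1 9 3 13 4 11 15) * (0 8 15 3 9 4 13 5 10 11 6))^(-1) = (0 6 4 1 15 8)(3 11 10 5)(14 16)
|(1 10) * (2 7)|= |(1 10)(2 7)|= 2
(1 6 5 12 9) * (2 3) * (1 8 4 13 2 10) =(1 6 5 12 9 8 4 13 2 3 10) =[0, 6, 3, 10, 13, 12, 5, 7, 4, 8, 1, 11, 9, 2]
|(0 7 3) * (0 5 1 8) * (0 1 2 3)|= |(0 7)(1 8)(2 3 5)|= 6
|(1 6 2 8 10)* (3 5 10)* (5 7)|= |(1 6 2 8 3 7 5 10)|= 8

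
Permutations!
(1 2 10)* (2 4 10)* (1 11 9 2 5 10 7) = (1 4 7)(2 5 10 11 9) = [0, 4, 5, 3, 7, 10, 6, 1, 8, 2, 11, 9]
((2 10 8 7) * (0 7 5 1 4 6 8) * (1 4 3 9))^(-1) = (0 10 2 7)(1 9 3)(4 5 8 6)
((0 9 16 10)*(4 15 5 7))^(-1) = ((0 9 16 10)(4 15 5 7))^(-1) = (0 10 16 9)(4 7 5 15)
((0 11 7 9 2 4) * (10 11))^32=((0 10 11 7 9 2 4))^32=(0 9 10 2 11 4 7)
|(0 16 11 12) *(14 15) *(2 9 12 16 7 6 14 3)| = |(0 7 6 14 15 3 2 9 12)(11 16)| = 18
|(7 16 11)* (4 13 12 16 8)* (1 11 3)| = |(1 11 7 8 4 13 12 16 3)| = 9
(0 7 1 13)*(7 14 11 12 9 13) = (0 14 11 12 9 13)(1 7) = [14, 7, 2, 3, 4, 5, 6, 1, 8, 13, 10, 12, 9, 0, 11]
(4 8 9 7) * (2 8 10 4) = (2 8 9 7)(4 10) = [0, 1, 8, 3, 10, 5, 6, 2, 9, 7, 4]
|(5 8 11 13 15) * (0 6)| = |(0 6)(5 8 11 13 15)| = 10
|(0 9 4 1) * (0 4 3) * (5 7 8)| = 6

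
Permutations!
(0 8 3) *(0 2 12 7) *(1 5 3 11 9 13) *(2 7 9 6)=(0 8 11 6 2 12 9 13 1 5 3 7)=[8, 5, 12, 7, 4, 3, 2, 0, 11, 13, 10, 6, 9, 1]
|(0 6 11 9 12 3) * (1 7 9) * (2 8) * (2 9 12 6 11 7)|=10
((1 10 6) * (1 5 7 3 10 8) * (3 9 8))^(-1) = ((1 3 10 6 5 7 9 8))^(-1) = (1 8 9 7 5 6 10 3)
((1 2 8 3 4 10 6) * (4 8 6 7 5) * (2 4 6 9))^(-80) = (1 5 10)(4 6 7) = ((1 4 10 7 5 6)(2 9)(3 8))^(-80)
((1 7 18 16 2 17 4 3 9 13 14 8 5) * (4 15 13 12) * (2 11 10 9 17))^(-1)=((1 7 18 16 11 10 9 12 4 3 17 15 13 14 8 5))^(-1)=(1 5 8 14 13 15 17 3 4 12 9 10 11 16 18 7)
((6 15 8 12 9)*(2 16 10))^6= ((2 16 10)(6 15 8 12 9))^6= (16)(6 15 8 12 9)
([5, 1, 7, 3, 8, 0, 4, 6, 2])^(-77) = (0 5)(2 4 7 8 6)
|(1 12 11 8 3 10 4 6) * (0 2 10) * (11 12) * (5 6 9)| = |(12)(0 2 10 4 9 5 6 1 11 8 3)| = 11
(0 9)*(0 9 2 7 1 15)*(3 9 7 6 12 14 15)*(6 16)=[2, 3, 16, 9, 4, 5, 12, 1, 8, 7, 10, 11, 14, 13, 15, 0, 6]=(0 2 16 6 12 14 15)(1 3 9 7)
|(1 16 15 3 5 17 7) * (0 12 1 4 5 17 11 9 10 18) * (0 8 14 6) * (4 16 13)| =65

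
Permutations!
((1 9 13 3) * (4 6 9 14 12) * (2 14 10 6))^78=((1 10 6 9 13 3)(2 14 12 4))^78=(2 12)(4 14)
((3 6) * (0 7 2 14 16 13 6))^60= (0 16)(2 6)(3 14)(7 13)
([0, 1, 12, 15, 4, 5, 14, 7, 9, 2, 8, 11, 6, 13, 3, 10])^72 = (15)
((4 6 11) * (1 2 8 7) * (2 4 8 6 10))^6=(1 8 6 10)(2 4 7 11)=((1 4 10 2 6 11 8 7))^6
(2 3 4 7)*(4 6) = (2 3 6 4 7) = [0, 1, 3, 6, 7, 5, 4, 2]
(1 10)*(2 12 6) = (1 10)(2 12 6) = [0, 10, 12, 3, 4, 5, 2, 7, 8, 9, 1, 11, 6]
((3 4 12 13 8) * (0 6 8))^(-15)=(0 13 12 4 3 8 6)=((0 6 8 3 4 12 13))^(-15)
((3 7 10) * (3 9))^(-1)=(3 9 10 7)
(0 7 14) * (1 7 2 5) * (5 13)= (0 2 13 5 1 7 14)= [2, 7, 13, 3, 4, 1, 6, 14, 8, 9, 10, 11, 12, 5, 0]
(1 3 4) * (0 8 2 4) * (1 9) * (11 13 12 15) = (0 8 2 4 9 1 3)(11 13 12 15) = [8, 3, 4, 0, 9, 5, 6, 7, 2, 1, 10, 13, 15, 12, 14, 11]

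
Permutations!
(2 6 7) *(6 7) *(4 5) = (2 7)(4 5) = [0, 1, 7, 3, 5, 4, 6, 2]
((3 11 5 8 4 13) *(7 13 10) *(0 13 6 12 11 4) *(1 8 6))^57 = (0 13 3 4 10 7 1 8)(5 6 12 11)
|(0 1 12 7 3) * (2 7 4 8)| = |(0 1 12 4 8 2 7 3)| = 8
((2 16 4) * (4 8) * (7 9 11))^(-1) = ((2 16 8 4)(7 9 11))^(-1) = (2 4 8 16)(7 11 9)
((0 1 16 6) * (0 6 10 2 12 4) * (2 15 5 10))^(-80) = ((0 1 16 2 12 4)(5 10 15))^(-80) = (0 12 16)(1 4 2)(5 10 15)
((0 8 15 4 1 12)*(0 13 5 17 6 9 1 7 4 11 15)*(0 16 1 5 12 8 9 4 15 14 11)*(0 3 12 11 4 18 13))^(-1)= ((0 9 5 17 6 18 13 11 14 4 7 15 3 12)(1 8 16))^(-1)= (0 12 3 15 7 4 14 11 13 18 6 17 5 9)(1 16 8)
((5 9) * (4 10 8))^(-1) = (4 8 10)(5 9)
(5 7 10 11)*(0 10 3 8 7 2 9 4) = [10, 1, 9, 8, 0, 2, 6, 3, 7, 4, 11, 5] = (0 10 11 5 2 9 4)(3 8 7)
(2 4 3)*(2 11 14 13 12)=(2 4 3 11 14 13 12)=[0, 1, 4, 11, 3, 5, 6, 7, 8, 9, 10, 14, 2, 12, 13]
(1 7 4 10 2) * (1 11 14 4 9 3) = (1 7 9 3)(2 11 14 4 10) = [0, 7, 11, 1, 10, 5, 6, 9, 8, 3, 2, 14, 12, 13, 4]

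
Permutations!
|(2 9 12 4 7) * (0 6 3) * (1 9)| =6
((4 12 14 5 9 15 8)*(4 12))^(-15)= (5 8)(9 12)(14 15)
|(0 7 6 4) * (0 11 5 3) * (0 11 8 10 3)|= 9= |(0 7 6 4 8 10 3 11 5)|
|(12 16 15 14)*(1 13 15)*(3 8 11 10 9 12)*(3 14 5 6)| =12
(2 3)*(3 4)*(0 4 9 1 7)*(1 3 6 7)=(0 4 6 7)(2 9 3)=[4, 1, 9, 2, 6, 5, 7, 0, 8, 3]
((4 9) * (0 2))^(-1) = ((0 2)(4 9))^(-1) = (0 2)(4 9)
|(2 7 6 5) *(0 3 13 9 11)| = 20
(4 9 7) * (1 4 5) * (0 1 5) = (0 1 4 9 7) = [1, 4, 2, 3, 9, 5, 6, 0, 8, 7]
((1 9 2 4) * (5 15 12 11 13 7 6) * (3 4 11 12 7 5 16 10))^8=((1 9 2 11 13 5 15 7 6 16 10 3 4))^8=(1 6 11 3 15 9 16 13 4 7 2 10 5)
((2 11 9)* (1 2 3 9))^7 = ((1 2 11)(3 9))^7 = (1 2 11)(3 9)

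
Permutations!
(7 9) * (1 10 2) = (1 10 2)(7 9) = [0, 10, 1, 3, 4, 5, 6, 9, 8, 7, 2]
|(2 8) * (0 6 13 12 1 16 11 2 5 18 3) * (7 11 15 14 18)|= |(0 6 13 12 1 16 15 14 18 3)(2 8 5 7 11)|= 10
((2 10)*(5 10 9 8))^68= (2 5 9 10 8)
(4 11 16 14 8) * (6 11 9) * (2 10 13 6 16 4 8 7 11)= (2 10 13 6)(4 9 16 14 7 11)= [0, 1, 10, 3, 9, 5, 2, 11, 8, 16, 13, 4, 12, 6, 7, 15, 14]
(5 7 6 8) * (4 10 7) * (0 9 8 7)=(0 9 8 5 4 10)(6 7)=[9, 1, 2, 3, 10, 4, 7, 6, 5, 8, 0]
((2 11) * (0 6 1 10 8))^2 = (11)(0 1 8 6 10)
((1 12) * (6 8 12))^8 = (12)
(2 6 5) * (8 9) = (2 6 5)(8 9) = [0, 1, 6, 3, 4, 2, 5, 7, 9, 8]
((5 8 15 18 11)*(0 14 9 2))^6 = (0 9)(2 14)(5 8 15 18 11)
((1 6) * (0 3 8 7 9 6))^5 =((0 3 8 7 9 6 1))^5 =(0 6 7 3 1 9 8)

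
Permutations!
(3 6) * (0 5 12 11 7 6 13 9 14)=(0 5 12 11 7 6 3 13 9 14)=[5, 1, 2, 13, 4, 12, 3, 6, 8, 14, 10, 7, 11, 9, 0]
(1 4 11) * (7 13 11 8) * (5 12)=(1 4 8 7 13 11)(5 12)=[0, 4, 2, 3, 8, 12, 6, 13, 7, 9, 10, 1, 5, 11]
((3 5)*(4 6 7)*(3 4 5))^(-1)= (4 5 7 6)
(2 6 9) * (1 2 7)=(1 2 6 9 7)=[0, 2, 6, 3, 4, 5, 9, 1, 8, 7]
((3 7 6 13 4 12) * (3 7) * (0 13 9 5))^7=((0 13 4 12 7 6 9 5))^7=(0 5 9 6 7 12 4 13)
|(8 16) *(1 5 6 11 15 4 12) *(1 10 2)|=|(1 5 6 11 15 4 12 10 2)(8 16)|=18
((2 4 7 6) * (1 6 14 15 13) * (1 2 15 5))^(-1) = (1 5 14 7 4 2 13 15 6)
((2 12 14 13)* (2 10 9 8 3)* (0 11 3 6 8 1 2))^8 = ((0 11 3)(1 2 12 14 13 10 9)(6 8))^8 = (0 3 11)(1 2 12 14 13 10 9)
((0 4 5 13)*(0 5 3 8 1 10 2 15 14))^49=(0 1 14 8 15 3 2 4 10)(5 13)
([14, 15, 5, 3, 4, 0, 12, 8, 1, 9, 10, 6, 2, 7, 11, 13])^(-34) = (0 14 11 6 12 2 5)(1 15 13 7 8)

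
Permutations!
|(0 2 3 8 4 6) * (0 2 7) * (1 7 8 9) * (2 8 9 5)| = |(0 9 1 7)(2 3 5)(4 6 8)| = 12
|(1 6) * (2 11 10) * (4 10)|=4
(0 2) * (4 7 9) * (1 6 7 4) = [2, 6, 0, 3, 4, 5, 7, 9, 8, 1] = (0 2)(1 6 7 9)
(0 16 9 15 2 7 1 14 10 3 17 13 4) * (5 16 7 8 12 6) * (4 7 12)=(0 12 6 5 16 9 15 2 8 4)(1 14 10 3 17 13 7)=[12, 14, 8, 17, 0, 16, 5, 1, 4, 15, 3, 11, 6, 7, 10, 2, 9, 13]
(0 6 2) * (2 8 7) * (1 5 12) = [6, 5, 0, 3, 4, 12, 8, 2, 7, 9, 10, 11, 1] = (0 6 8 7 2)(1 5 12)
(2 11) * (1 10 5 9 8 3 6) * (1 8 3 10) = (2 11)(3 6 8 10 5 9) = [0, 1, 11, 6, 4, 9, 8, 7, 10, 3, 5, 2]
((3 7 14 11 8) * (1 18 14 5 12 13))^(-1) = (1 13 12 5 7 3 8 11 14 18)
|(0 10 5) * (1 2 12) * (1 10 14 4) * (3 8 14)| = |(0 3 8 14 4 1 2 12 10 5)| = 10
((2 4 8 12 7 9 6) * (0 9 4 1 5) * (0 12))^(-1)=(0 8 4 7 12 5 1 2 6 9)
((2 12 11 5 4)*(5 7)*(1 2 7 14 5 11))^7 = (1 2 12)(4 11 5 7 14)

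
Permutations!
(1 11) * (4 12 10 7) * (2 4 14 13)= (1 11)(2 4 12 10 7 14 13)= [0, 11, 4, 3, 12, 5, 6, 14, 8, 9, 7, 1, 10, 2, 13]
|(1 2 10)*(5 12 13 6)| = |(1 2 10)(5 12 13 6)| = 12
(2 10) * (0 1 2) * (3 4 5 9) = (0 1 2 10)(3 4 5 9) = [1, 2, 10, 4, 5, 9, 6, 7, 8, 3, 0]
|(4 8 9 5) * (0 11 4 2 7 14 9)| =20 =|(0 11 4 8)(2 7 14 9 5)|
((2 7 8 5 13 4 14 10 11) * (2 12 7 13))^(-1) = ((2 13 4 14 10 11 12 7 8 5))^(-1) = (2 5 8 7 12 11 10 14 4 13)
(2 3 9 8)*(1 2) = [0, 2, 3, 9, 4, 5, 6, 7, 1, 8] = (1 2 3 9 8)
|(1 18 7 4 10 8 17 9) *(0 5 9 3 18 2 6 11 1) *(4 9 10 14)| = 36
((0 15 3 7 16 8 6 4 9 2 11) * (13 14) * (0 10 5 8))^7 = ((0 15 3 7 16)(2 11 10 5 8 6 4 9)(13 14))^7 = (0 3 16 15 7)(2 9 4 6 8 5 10 11)(13 14)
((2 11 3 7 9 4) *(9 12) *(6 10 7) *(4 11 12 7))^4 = ((2 12 9 11 3 6 10 4))^4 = (2 3)(4 11)(6 12)(9 10)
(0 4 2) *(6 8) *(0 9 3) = (0 4 2 9 3)(6 8) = [4, 1, 9, 0, 2, 5, 8, 7, 6, 3]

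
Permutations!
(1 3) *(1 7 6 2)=(1 3 7 6 2)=[0, 3, 1, 7, 4, 5, 2, 6]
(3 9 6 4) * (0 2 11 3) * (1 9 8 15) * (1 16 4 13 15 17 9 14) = [2, 14, 11, 8, 0, 5, 13, 7, 17, 6, 10, 3, 12, 15, 1, 16, 4, 9] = (0 2 11 3 8 17 9 6 13 15 16 4)(1 14)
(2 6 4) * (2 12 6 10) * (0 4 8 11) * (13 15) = (0 4 12 6 8 11)(2 10)(13 15) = [4, 1, 10, 3, 12, 5, 8, 7, 11, 9, 2, 0, 6, 15, 14, 13]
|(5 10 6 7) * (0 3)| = 4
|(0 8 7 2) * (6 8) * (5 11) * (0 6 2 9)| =|(0 2 6 8 7 9)(5 11)| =6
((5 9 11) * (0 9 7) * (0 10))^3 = (0 5)(7 9)(10 11) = ((0 9 11 5 7 10))^3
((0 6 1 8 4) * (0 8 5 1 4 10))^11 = (0 6 4 8 10)(1 5)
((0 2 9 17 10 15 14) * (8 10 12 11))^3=(0 17 8 14 9 11 15 2 12 10)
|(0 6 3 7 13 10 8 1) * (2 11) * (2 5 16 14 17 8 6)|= |(0 2 11 5 16 14 17 8 1)(3 7 13 10 6)|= 45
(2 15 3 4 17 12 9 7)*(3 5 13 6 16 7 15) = (2 3 4 17 12 9 15 5 13 6 16 7) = [0, 1, 3, 4, 17, 13, 16, 2, 8, 15, 10, 11, 9, 6, 14, 5, 7, 12]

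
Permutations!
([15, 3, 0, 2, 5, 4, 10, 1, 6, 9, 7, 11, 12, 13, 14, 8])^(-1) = [2, 7, 3, 1, 5, 4, 8, 10, 15, 9, 6, 11, 12, 13, 14, 0]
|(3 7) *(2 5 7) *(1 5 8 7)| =4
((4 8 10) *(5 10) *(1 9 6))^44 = ((1 9 6)(4 8 5 10))^44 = (10)(1 6 9)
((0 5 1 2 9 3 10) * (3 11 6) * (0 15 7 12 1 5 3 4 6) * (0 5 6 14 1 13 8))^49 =((0 3 10 15 7 12 13 8)(1 2 9 11 5 6 4 14))^49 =(0 3 10 15 7 12 13 8)(1 2 9 11 5 6 4 14)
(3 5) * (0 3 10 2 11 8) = (0 3 5 10 2 11 8) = [3, 1, 11, 5, 4, 10, 6, 7, 0, 9, 2, 8]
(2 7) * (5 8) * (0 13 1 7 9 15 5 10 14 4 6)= (0 13 1 7 2 9 15 5 8 10 14 4 6)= [13, 7, 9, 3, 6, 8, 0, 2, 10, 15, 14, 11, 12, 1, 4, 5]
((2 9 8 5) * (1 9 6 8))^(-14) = (9)(2 8)(5 6)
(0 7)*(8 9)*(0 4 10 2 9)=(0 7 4 10 2 9 8)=[7, 1, 9, 3, 10, 5, 6, 4, 0, 8, 2]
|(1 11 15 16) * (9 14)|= |(1 11 15 16)(9 14)|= 4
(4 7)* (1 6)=(1 6)(4 7)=[0, 6, 2, 3, 7, 5, 1, 4]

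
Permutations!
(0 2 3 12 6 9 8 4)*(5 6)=(0 2 3 12 5 6 9 8 4)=[2, 1, 3, 12, 0, 6, 9, 7, 4, 8, 10, 11, 5]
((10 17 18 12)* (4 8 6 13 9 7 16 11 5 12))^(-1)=((4 8 6 13 9 7 16 11 5 12 10 17 18))^(-1)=(4 18 17 10 12 5 11 16 7 9 13 6 8)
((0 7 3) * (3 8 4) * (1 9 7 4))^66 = (1 7)(8 9)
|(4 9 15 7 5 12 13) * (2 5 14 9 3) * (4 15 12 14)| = 10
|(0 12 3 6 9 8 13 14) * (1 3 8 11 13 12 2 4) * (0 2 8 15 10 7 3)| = 15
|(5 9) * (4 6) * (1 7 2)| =6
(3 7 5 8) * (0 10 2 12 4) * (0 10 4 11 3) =[4, 1, 12, 7, 10, 8, 6, 5, 0, 9, 2, 3, 11] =(0 4 10 2 12 11 3 7 5 8)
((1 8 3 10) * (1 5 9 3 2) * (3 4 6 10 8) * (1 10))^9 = (10)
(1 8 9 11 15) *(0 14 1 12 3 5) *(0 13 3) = [14, 8, 2, 5, 4, 13, 6, 7, 9, 11, 10, 15, 0, 3, 1, 12] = (0 14 1 8 9 11 15 12)(3 5 13)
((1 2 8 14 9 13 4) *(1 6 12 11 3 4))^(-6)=((1 2 8 14 9 13)(3 4 6 12 11))^(-6)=(14)(3 11 12 6 4)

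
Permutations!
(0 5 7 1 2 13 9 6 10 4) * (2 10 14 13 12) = [5, 10, 12, 3, 0, 7, 14, 1, 8, 6, 4, 11, 2, 9, 13] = (0 5 7 1 10 4)(2 12)(6 14 13 9)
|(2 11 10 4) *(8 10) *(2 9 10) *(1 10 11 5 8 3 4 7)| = |(1 10 7)(2 5 8)(3 4 9 11)| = 12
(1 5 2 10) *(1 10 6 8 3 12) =(1 5 2 6 8 3 12) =[0, 5, 6, 12, 4, 2, 8, 7, 3, 9, 10, 11, 1]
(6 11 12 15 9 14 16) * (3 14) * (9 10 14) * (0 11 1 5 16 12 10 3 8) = (0 11 10 14 12 15 3 9 8)(1 5 16 6) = [11, 5, 2, 9, 4, 16, 1, 7, 0, 8, 14, 10, 15, 13, 12, 3, 6]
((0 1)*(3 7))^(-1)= (0 1)(3 7)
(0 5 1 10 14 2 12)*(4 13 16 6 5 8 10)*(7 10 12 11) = (0 8 12)(1 4 13 16 6 5)(2 11 7 10 14) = [8, 4, 11, 3, 13, 1, 5, 10, 12, 9, 14, 7, 0, 16, 2, 15, 6]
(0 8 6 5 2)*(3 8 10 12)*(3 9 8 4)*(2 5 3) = (0 10 12 9 8 6 3 4 2) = [10, 1, 0, 4, 2, 5, 3, 7, 6, 8, 12, 11, 9]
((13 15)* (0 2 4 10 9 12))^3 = ((0 2 4 10 9 12)(13 15))^3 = (0 10)(2 9)(4 12)(13 15)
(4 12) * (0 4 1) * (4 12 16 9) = (0 12 1)(4 16 9) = [12, 0, 2, 3, 16, 5, 6, 7, 8, 4, 10, 11, 1, 13, 14, 15, 9]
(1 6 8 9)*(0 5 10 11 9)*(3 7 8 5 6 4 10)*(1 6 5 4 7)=(0 5 3 1 7 8)(4 10 11 9 6)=[5, 7, 2, 1, 10, 3, 4, 8, 0, 6, 11, 9]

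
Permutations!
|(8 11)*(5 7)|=2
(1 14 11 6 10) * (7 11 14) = (14)(1 7 11 6 10) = [0, 7, 2, 3, 4, 5, 10, 11, 8, 9, 1, 6, 12, 13, 14]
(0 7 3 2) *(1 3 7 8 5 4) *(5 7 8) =(0 5 4 1 3 2)(7 8) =[5, 3, 0, 2, 1, 4, 6, 8, 7]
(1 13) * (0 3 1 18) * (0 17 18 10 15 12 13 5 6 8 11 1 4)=(0 3 4)(1 5 6 8 11)(10 15 12 13)(17 18)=[3, 5, 2, 4, 0, 6, 8, 7, 11, 9, 15, 1, 13, 10, 14, 12, 16, 18, 17]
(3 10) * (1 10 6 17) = (1 10 3 6 17) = [0, 10, 2, 6, 4, 5, 17, 7, 8, 9, 3, 11, 12, 13, 14, 15, 16, 1]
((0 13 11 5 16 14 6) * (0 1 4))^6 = (0 6 5)(1 16 13)(4 14 11)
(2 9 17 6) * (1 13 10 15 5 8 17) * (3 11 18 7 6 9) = [0, 13, 3, 11, 4, 8, 2, 6, 17, 1, 15, 18, 12, 10, 14, 5, 16, 9, 7] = (1 13 10 15 5 8 17 9)(2 3 11 18 7 6)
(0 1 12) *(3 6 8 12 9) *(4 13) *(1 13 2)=(0 13 4 2 1 9 3 6 8 12)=[13, 9, 1, 6, 2, 5, 8, 7, 12, 3, 10, 11, 0, 4]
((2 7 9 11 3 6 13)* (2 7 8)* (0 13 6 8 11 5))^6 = (0 13 7 9 5)(2 3)(8 11)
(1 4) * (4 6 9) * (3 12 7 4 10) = (1 6 9 10 3 12 7 4) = [0, 6, 2, 12, 1, 5, 9, 4, 8, 10, 3, 11, 7]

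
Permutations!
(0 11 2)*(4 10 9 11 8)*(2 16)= (0 8 4 10 9 11 16 2)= [8, 1, 0, 3, 10, 5, 6, 7, 4, 11, 9, 16, 12, 13, 14, 15, 2]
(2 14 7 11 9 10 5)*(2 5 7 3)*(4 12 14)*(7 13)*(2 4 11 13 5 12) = [0, 1, 11, 4, 2, 12, 6, 13, 8, 10, 5, 9, 14, 7, 3] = (2 11 9 10 5 12 14 3 4)(7 13)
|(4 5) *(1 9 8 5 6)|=6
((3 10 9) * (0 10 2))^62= (0 9 2 10 3)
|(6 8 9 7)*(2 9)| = 5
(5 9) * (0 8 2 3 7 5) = [8, 1, 3, 7, 4, 9, 6, 5, 2, 0] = (0 8 2 3 7 5 9)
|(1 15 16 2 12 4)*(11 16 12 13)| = 4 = |(1 15 12 4)(2 13 11 16)|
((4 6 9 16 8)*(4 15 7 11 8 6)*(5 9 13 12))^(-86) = (5 13 16)(6 9 12)(7 8)(11 15) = ((5 9 16 6 13 12)(7 11 8 15))^(-86)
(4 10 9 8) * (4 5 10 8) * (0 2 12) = (0 2 12)(4 8 5 10 9) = [2, 1, 12, 3, 8, 10, 6, 7, 5, 4, 9, 11, 0]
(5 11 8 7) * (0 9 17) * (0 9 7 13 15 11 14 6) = (0 7 5 14 6)(8 13 15 11)(9 17) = [7, 1, 2, 3, 4, 14, 0, 5, 13, 17, 10, 8, 12, 15, 6, 11, 16, 9]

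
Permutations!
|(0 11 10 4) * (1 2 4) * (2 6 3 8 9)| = |(0 11 10 1 6 3 8 9 2 4)| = 10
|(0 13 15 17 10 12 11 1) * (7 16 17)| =10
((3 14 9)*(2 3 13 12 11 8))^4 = (2 13)(3 12)(8 9)(11 14)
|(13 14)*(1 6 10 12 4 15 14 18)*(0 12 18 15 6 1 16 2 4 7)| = 6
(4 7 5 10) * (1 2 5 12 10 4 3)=(1 2 5 4 7 12 10 3)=[0, 2, 5, 1, 7, 4, 6, 12, 8, 9, 3, 11, 10]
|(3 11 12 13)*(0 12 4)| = 6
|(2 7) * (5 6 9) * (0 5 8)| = 10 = |(0 5 6 9 8)(2 7)|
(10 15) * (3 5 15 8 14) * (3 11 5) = [0, 1, 2, 3, 4, 15, 6, 7, 14, 9, 8, 5, 12, 13, 11, 10] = (5 15 10 8 14 11)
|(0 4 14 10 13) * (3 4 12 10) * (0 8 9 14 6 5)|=|(0 12 10 13 8 9 14 3 4 6 5)|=11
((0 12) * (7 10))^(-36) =(12)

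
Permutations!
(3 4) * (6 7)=(3 4)(6 7)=[0, 1, 2, 4, 3, 5, 7, 6]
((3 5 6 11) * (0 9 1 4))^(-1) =(0 4 1 9)(3 11 6 5)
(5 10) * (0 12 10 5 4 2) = (0 12 10 4 2) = [12, 1, 0, 3, 2, 5, 6, 7, 8, 9, 4, 11, 10]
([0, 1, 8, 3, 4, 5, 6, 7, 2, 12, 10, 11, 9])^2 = (12)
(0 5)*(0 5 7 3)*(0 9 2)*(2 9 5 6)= (9)(0 7 3 5 6 2)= [7, 1, 0, 5, 4, 6, 2, 3, 8, 9]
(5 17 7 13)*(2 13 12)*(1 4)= [0, 4, 13, 3, 1, 17, 6, 12, 8, 9, 10, 11, 2, 5, 14, 15, 16, 7]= (1 4)(2 13 5 17 7 12)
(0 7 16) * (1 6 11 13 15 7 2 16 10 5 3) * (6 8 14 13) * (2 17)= (0 17 2 16)(1 8 14 13 15 7 10 5 3)(6 11)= [17, 8, 16, 1, 4, 3, 11, 10, 14, 9, 5, 6, 12, 15, 13, 7, 0, 2]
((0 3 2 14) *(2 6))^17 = (0 6 14 3 2)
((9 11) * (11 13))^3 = (13)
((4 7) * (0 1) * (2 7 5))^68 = (7)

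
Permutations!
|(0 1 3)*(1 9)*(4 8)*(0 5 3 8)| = 10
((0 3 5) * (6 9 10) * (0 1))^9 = ((0 3 5 1)(6 9 10))^9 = (10)(0 3 5 1)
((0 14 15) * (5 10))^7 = ((0 14 15)(5 10))^7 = (0 14 15)(5 10)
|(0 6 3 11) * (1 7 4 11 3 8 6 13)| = |(0 13 1 7 4 11)(6 8)| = 6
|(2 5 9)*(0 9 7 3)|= |(0 9 2 5 7 3)|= 6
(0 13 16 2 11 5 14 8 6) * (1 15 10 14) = (0 13 16 2 11 5 1 15 10 14 8 6) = [13, 15, 11, 3, 4, 1, 0, 7, 6, 9, 14, 5, 12, 16, 8, 10, 2]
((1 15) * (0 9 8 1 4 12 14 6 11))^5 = (0 4)(1 6)(8 14)(9 12)(11 15)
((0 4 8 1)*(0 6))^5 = ((0 4 8 1 6))^5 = (8)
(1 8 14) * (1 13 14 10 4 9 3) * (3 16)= (1 8 10 4 9 16 3)(13 14)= [0, 8, 2, 1, 9, 5, 6, 7, 10, 16, 4, 11, 12, 14, 13, 15, 3]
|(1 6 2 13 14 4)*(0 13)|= |(0 13 14 4 1 6 2)|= 7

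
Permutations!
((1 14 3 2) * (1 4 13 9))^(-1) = (1 9 13 4 2 3 14)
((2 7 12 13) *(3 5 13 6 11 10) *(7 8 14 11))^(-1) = ((2 8 14 11 10 3 5 13)(6 7 12))^(-1) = (2 13 5 3 10 11 14 8)(6 12 7)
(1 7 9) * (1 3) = [0, 7, 2, 1, 4, 5, 6, 9, 8, 3] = (1 7 9 3)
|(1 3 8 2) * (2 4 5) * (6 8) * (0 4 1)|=|(0 4 5 2)(1 3 6 8)|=4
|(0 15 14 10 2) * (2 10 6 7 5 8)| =8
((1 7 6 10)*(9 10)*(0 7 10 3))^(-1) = ((0 7 6 9 3)(1 10))^(-1) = (0 3 9 6 7)(1 10)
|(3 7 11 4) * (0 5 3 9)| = 7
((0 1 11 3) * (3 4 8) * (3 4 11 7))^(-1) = (11)(0 3 7 1)(4 8)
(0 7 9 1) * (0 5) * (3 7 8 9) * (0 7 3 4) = [8, 5, 2, 3, 0, 7, 6, 4, 9, 1] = (0 8 9 1 5 7 4)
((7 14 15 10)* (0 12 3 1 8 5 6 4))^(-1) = ((0 12 3 1 8 5 6 4)(7 14 15 10))^(-1) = (0 4 6 5 8 1 3 12)(7 10 15 14)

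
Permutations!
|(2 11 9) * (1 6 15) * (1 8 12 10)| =|(1 6 15 8 12 10)(2 11 9)| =6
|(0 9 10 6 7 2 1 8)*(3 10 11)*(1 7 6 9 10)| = 14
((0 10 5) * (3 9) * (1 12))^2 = ((0 10 5)(1 12)(3 9))^2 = (12)(0 5 10)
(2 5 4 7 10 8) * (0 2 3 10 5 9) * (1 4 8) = (0 2 9)(1 4 7 5 8 3 10) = [2, 4, 9, 10, 7, 8, 6, 5, 3, 0, 1]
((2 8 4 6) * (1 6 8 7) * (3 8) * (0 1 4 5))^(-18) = (8) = ((0 1 6 2 7 4 3 8 5))^(-18)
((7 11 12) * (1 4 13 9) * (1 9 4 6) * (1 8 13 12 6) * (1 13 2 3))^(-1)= (1 3 2 8 6 11 7 12 4 13)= ((1 13 4 12 7 11 6 8 2 3))^(-1)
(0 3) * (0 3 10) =(0 10) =[10, 1, 2, 3, 4, 5, 6, 7, 8, 9, 0]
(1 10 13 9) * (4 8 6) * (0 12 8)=(0 12 8 6 4)(1 10 13 9)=[12, 10, 2, 3, 0, 5, 4, 7, 6, 1, 13, 11, 8, 9]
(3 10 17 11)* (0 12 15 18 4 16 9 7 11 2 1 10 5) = (0 12 15 18 4 16 9 7 11 3 5)(1 10 17 2) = [12, 10, 1, 5, 16, 0, 6, 11, 8, 7, 17, 3, 15, 13, 14, 18, 9, 2, 4]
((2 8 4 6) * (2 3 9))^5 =((2 8 4 6 3 9))^5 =(2 9 3 6 4 8)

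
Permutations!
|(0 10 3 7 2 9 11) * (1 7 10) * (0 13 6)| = 8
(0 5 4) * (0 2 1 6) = (0 5 4 2 1 6) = [5, 6, 1, 3, 2, 4, 0]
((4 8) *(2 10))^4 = ((2 10)(4 8))^4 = (10)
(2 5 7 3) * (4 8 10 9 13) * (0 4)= [4, 1, 5, 2, 8, 7, 6, 3, 10, 13, 9, 11, 12, 0]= (0 4 8 10 9 13)(2 5 7 3)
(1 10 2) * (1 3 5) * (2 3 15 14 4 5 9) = (1 10 3 9 2 15 14 4 5) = [0, 10, 15, 9, 5, 1, 6, 7, 8, 2, 3, 11, 12, 13, 4, 14]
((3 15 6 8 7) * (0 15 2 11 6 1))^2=((0 15 1)(2 11 6 8 7 3))^2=(0 1 15)(2 6 7)(3 11 8)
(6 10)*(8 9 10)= (6 8 9 10)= [0, 1, 2, 3, 4, 5, 8, 7, 9, 10, 6]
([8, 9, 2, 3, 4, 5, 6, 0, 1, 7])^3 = [9, 0, 2, 3, 4, 5, 6, 1, 7, 8]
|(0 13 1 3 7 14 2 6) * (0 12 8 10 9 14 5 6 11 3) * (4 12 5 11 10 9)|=42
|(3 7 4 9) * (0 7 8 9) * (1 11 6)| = 3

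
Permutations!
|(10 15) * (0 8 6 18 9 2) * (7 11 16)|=6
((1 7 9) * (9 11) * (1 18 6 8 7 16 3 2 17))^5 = (6 18 9 11 7 8)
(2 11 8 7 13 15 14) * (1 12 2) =[0, 12, 11, 3, 4, 5, 6, 13, 7, 9, 10, 8, 2, 15, 1, 14] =(1 12 2 11 8 7 13 15 14)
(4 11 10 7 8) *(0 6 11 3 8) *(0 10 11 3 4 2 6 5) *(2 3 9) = (11)(0 5)(2 6 9)(3 8)(7 10) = [5, 1, 6, 8, 4, 0, 9, 10, 3, 2, 7, 11]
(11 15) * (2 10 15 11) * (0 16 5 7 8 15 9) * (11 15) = (0 16 5 7 8 11 15 2 10 9) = [16, 1, 10, 3, 4, 7, 6, 8, 11, 0, 9, 15, 12, 13, 14, 2, 5]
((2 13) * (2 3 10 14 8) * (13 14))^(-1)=(2 8 14)(3 13 10)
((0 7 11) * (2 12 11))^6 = (0 7 2 12 11)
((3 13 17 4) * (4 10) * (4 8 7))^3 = (3 10 4 17 7 13 8)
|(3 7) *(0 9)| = 2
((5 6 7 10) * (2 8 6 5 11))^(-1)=(2 11 10 7 6 8)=((2 8 6 7 10 11))^(-1)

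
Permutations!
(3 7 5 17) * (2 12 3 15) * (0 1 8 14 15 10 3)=[1, 8, 12, 7, 4, 17, 6, 5, 14, 9, 3, 11, 0, 13, 15, 2, 16, 10]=(0 1 8 14 15 2 12)(3 7 5 17 10)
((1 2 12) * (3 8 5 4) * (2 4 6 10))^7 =((1 4 3 8 5 6 10 2 12))^7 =(1 2 6 8 4 12 10 5 3)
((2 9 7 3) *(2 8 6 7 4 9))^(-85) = ((3 8 6 7)(4 9))^(-85) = (3 7 6 8)(4 9)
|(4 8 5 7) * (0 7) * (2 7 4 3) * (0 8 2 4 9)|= |(0 9)(2 7 3 4)(5 8)|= 4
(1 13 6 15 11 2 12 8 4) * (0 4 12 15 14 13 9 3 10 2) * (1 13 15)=(0 4 13 6 14 15 11)(1 9 3 10 2)(8 12)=[4, 9, 1, 10, 13, 5, 14, 7, 12, 3, 2, 0, 8, 6, 15, 11]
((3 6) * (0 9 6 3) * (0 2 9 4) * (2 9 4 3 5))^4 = (9)(0 4 2 5 3)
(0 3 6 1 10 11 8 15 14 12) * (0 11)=[3, 10, 2, 6, 4, 5, 1, 7, 15, 9, 0, 8, 11, 13, 12, 14]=(0 3 6 1 10)(8 15 14 12 11)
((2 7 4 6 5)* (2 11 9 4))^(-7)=(2 7)(4 11 6 9 5)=((2 7)(4 6 5 11 9))^(-7)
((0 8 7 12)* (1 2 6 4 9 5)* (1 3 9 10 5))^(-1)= ((0 8 7 12)(1 2 6 4 10 5 3 9))^(-1)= (0 12 7 8)(1 9 3 5 10 4 6 2)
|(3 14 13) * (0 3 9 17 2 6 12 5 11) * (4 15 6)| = 13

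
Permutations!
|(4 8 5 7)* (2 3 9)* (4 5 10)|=|(2 3 9)(4 8 10)(5 7)|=6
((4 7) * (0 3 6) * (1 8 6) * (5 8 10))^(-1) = (0 6 8 5 10 1 3)(4 7)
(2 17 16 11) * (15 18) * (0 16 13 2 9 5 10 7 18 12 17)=[16, 1, 0, 3, 4, 10, 6, 18, 8, 5, 7, 9, 17, 2, 14, 12, 11, 13, 15]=(0 16 11 9 5 10 7 18 15 12 17 13 2)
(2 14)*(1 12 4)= (1 12 4)(2 14)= [0, 12, 14, 3, 1, 5, 6, 7, 8, 9, 10, 11, 4, 13, 2]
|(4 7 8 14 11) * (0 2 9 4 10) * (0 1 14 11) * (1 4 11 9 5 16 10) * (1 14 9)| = 12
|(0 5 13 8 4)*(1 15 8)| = |(0 5 13 1 15 8 4)| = 7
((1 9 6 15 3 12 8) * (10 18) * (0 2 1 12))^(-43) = (0 3 15 6 9 1 2)(8 12)(10 18)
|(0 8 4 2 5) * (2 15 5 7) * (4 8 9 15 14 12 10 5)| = |(0 9 15 4 14 12 10 5)(2 7)| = 8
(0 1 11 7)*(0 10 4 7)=(0 1 11)(4 7 10)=[1, 11, 2, 3, 7, 5, 6, 10, 8, 9, 4, 0]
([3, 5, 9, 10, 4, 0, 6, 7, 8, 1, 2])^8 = (0 3 10 2 9 1 5)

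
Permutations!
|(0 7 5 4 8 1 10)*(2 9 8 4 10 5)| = 8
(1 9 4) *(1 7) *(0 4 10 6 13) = (0 4 7 1 9 10 6 13) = [4, 9, 2, 3, 7, 5, 13, 1, 8, 10, 6, 11, 12, 0]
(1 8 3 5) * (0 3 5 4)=(0 3 4)(1 8 5)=[3, 8, 2, 4, 0, 1, 6, 7, 5]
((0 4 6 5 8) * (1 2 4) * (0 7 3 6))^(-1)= ((0 1 2 4)(3 6 5 8 7))^(-1)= (0 4 2 1)(3 7 8 5 6)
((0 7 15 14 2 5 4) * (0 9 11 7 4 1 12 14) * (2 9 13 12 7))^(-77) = ((0 4 13 12 14 9 11 2 5 1 7 15))^(-77) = (0 2 13 1 14 15 11 4 5 12 7 9)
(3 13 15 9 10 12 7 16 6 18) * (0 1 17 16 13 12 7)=(0 1 17 16 6 18 3 12)(7 13 15 9 10)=[1, 17, 2, 12, 4, 5, 18, 13, 8, 10, 7, 11, 0, 15, 14, 9, 6, 16, 3]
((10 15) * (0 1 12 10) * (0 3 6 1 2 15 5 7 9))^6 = (0 12 2 10 15 5 3 7 6 9 1)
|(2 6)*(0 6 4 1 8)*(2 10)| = 7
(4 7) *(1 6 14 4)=(1 6 14 4 7)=[0, 6, 2, 3, 7, 5, 14, 1, 8, 9, 10, 11, 12, 13, 4]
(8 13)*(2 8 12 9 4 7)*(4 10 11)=(2 8 13 12 9 10 11 4 7)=[0, 1, 8, 3, 7, 5, 6, 2, 13, 10, 11, 4, 9, 12]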